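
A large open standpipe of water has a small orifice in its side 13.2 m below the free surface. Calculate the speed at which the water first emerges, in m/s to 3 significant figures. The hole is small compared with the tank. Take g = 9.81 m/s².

Torricelli's result v = √(2gh) gives v = √(2·9.81·13.2) = 16.1 m/s.

16.1 m/s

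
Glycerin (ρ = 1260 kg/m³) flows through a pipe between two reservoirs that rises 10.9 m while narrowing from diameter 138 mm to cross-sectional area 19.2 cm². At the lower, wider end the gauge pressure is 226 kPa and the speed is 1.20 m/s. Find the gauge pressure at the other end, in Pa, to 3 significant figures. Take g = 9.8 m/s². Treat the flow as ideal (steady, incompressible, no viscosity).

Mass conservation (A₁v₁ = A₂v₂) gives v₂ = 1.20 × 150/19.2 = 9.35 m/s.
Applying Bernoulli between the two ends and solving for P₂: P₂ = P₁ + ½ρ(v₁² − v₂²) − ρgΔh.
P₂ = 226000 + ½·1260·(1.20² − 9.35²) − 1260·9.8·(+10.9) = 226000 + (-54100) − (135000) = 37300 Pa.

37300 Pa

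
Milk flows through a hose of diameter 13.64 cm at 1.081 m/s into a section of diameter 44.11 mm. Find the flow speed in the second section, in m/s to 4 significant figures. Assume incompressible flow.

v₂ ≈ 10.34 m/s

Continuity gives A₁v₁ = A₂v₂, so v₂ = (146.1 cm²)/(15.28 cm²) × 1.081 m/s = 10.34 m/s.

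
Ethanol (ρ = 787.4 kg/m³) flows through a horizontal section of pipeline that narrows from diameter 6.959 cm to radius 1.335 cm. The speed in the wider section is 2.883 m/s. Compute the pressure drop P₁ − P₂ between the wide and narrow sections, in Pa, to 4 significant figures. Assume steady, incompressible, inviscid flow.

Continuity gives A₁v₁ = A₂v₂, so v₂ = (38.04 cm²)/(5.599 cm²) × 2.883 m/s = 19.58 m/s.
Along the horizontal streamline, P + ½ρv² is constant.
P₁ − P₂ = ½·787.4·(19.58² − 2.883²) = ½·787.4·375.2 = 147700 Pa.

ΔP ≈ 147700 Pa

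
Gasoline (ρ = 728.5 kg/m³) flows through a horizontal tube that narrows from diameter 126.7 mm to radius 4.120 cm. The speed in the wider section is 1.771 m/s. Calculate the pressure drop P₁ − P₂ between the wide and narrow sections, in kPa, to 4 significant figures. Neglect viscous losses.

ΔP ≈ 5.244 kPa

Continuity gives A₁v₁ = A₂v₂, so v₂ = (126.1 cm²)/(53.33 cm²) × 1.771 m/s = 4.187 m/s.
The pipe is horizontal, so Bernoulli reduces to P₁ + ½ρv₁² = P₂ + ½ρv₂².
P₁ − P₂ = ½·728.5·(4.187² − 1.771²) = ½·728.5·14.40 = 5244 Pa.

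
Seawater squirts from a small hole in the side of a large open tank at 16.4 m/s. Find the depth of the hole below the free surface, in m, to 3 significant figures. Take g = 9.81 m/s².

For a small hole in a large open tank, ½v² = gh, giving h = v²/(2g).
h = 16.4²/(2·9.81) = 269/19.62 = 13.7 m.

h = 13.7 m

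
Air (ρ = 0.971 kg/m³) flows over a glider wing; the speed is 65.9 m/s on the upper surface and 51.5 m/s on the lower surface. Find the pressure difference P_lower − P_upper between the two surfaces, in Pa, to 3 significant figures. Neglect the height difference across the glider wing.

821 Pa

The pressure is lower where the speed is higher: ΔP = ½ρ(v_up² − v_low²).
ΔP = ½·0.971·(65.9² − 51.5²) = 821 Pa.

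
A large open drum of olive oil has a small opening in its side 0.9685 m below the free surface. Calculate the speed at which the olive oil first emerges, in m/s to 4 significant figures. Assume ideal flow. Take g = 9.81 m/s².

Bernoulli from surface to hole (P equal, v_surface ≈ 0): v = √(2gh) = √(2×9.81×0.9685) = 4.359 m/s.

v ≈ 4.359 m/s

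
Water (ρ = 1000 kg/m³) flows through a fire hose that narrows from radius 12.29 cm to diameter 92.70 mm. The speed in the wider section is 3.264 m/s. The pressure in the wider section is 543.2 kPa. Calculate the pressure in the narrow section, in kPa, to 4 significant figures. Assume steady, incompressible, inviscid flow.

Continuity gives A₁v₁ = A₂v₂, so v₂ = (474.5 cm²)/(67.49 cm²) × 3.264 m/s = 22.95 m/s.
Along the horizontal streamline, P + ½ρv² is constant.
P₂ = P₁ − ½ρ(v₂² − v₁²) = 543200 − ½·1000·(22.95² − 3.264²) = 543200 − 258000 = 285200 Pa.

285.2 kPa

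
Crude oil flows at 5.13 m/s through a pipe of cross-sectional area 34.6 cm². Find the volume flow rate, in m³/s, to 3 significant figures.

Q = 0.0177 m³/s

Q = A·v = 0.00346 m² × 5.13 m/s = 0.0177 m³/s.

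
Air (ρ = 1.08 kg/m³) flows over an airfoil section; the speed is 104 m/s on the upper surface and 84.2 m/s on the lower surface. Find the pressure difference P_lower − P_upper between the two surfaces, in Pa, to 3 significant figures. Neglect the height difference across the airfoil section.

2010 Pa

Bernoulli (same height): P_lower − P_upper = ½ρ(v_upper² − v_lower²).
ΔP = ½·1.08·(104² − 84.2²) = 2010 Pa.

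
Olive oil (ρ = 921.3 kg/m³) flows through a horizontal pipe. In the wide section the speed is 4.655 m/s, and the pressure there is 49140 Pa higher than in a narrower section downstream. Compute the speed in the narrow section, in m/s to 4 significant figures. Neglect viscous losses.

11.33 m/s

Along the level pipe P + ½ρv² is conserved, hence v₂² = v₁² + 2(P₁ − P₂)/ρ.
v₂ = √(4.655² + 2·49140/921.3) = √(21.67 + 106.7) = 11.33 m/s.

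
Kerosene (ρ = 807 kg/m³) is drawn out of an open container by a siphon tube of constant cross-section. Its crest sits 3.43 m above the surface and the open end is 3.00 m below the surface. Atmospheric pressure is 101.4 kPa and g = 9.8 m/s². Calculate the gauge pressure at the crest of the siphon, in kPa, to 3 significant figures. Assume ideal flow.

P_gauge = -50.9 kPa

From the surface to the outlet (both open to atmosphere, surface at rest): v = √(2g·h_out) = √(2·9.8·3.00) = 7.67 m/s.
Continuity keeps v the same throughout the tube; from surface to crest, P_atm + 0 = P_top + ½ρv² + ρg·h_top.
P_top = 101400 − ½·807·7.67² − 807·9.8·3.43 = 50500 Pa. So P_gauge = P_top − P_atm = -50900 Pa.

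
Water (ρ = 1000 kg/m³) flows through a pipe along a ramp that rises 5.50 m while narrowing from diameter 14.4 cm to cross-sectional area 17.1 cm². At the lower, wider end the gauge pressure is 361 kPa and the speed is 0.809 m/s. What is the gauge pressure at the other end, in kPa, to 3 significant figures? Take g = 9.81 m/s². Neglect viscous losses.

P₂ = 278 kPa

Continuity gives A₁v₁ = A₂v₂, so v₂ = (163 cm²)/(17.1 cm²) × 0.809 m/s = 7.70 m/s.
Bernoulli: P₁ + ½ρv₁² + ρg h₁ = P₂ + ½ρv₂² + ρg h₂, so P₂ = P₁ + ½ρ(v₁² − v₂²) − ρg(h₂ − h₁).
P₂ = 361000 + ½·1000·(0.809² − 7.70²) − 1000·9.81·(+5.50) = 361000 + (-29400) − (54000) = 278000 Pa.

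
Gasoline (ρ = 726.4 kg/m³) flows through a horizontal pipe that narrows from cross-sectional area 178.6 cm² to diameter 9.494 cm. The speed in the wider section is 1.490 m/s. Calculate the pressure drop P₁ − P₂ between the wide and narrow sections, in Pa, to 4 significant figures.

Mass conservation (A₁v₁ = A₂v₂) gives v₂ = 1.490 × 178.6/70.79 = 3.759 m/s.
With no height change, Bernoulli's equation is P₁ + ½ρv₁² = P₂ + ½ρv₂².
P₁ − P₂ = ½·726.4·(3.759² − 1.490²) = ½·726.4·11.91 = 4326 Pa.

ΔP ≈ 4326 Pa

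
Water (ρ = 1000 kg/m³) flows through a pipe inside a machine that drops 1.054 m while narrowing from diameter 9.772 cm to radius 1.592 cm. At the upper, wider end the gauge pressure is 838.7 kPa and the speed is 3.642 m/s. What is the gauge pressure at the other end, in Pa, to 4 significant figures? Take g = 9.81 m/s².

P₂ = 267200 Pa

Continuity gives A₁v₁ = A₂v₂, so v₂ = (75.00 cm²)/(7.962 cm²) × 3.642 m/s = 34.31 m/s.
Bernoulli: P₁ + ½ρv₁² + ρg h₁ = P₂ + ½ρv₂² + ρg h₂, so P₂ = P₁ + ½ρ(v₁² − v₂²) − ρg(h₂ − h₁).
P₂ = 838700 + ½·1000·(3.642² − 34.31²) − 1000·9.81·(−1.054) = 838700 + (-581800) − (-10340) = 267200 Pa.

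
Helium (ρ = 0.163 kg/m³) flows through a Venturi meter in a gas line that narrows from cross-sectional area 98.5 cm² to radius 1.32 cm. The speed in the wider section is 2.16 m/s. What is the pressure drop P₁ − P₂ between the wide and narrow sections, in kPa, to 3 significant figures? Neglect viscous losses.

The volume flow rate is constant, so v₂ = (A₁/A₂)v₁ = (98.5/5.47)·2.16 = 38.9 m/s.
The pipe is horizontal, so Bernoulli reduces to P₁ + ½ρv₁² = P₂ + ½ρv₂².
P₁ − P₂ = ½·0.163·(38.9² − 2.16²) = ½·0.163·1510 = 123 Pa.

ΔP = 0.123 kPa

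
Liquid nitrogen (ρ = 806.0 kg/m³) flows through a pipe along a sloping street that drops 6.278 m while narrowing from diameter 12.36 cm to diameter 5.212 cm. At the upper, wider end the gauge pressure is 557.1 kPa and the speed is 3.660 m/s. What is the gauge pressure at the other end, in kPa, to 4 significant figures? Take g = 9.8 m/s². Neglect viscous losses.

Mass conservation (A₁v₁ = A₂v₂) gives v₂ = 3.660 × 120.0/21.34 = 20.58 m/s.
Applying Bernoulli between the two ends and solving for P₂: P₂ = P₁ + ½ρ(v₁² − v₂²) − ρgΔh.
P₂ = 557100 + ½·806.0·(3.660² − 20.58²) − 806.0·9.8·(−6.278) = 557100 + (-165300) − (-49590) = 441400 Pa.

P₂ ≈ 441.4 kPa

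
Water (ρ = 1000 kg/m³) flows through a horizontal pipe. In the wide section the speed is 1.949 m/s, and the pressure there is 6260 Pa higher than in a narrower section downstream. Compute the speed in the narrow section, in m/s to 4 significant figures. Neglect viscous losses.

With h₁ = h₂, rearranging Bernoulli gives v₂ = √(v₁² + 2ΔP/ρ).
v₂ = √(1.949² + 2·6260/1000) = √(3.799 + 12.52) = 4.040 m/s.

4.040 m/s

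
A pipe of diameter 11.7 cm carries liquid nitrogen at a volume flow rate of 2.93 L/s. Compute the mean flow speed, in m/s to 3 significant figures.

Q = 2.93 L/s = 0.00293 m³/s.
v = Q/A = 0.00293 / 0.0108 = 0.273 m/s.

v ≈ 0.273 m/s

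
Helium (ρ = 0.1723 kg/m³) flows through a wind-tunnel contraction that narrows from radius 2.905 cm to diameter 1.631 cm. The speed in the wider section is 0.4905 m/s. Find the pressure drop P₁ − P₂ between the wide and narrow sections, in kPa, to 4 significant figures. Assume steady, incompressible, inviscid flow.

ΔP ≈ 0.003317 kPa

The volume flow rate is constant, so v₂ = (A₁/A₂)v₁ = (26.51/2.089)·0.4905 = 6.224 m/s.
Bernoulli (h₁ = h₂): P₁ − P₂ = ½ρ(v₂² − v₁²).
P₁ − P₂ = ½·0.1723·(6.224² − 0.4905²) = ½·0.1723·38.50 = 3.317 Pa.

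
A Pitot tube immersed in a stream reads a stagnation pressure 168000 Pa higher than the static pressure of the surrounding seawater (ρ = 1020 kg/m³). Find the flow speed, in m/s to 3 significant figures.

v ≈ 18.1 m/s

The dynamic pressure equals the rise in static pressure at the stagnation point: ΔP = ½ρv².
v = √(2ΔP/ρ) = √(2·168000/1020) = 18.1 m/s.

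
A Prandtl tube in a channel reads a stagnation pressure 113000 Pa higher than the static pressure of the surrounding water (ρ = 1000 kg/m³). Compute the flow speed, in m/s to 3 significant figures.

At the stagnation point the flow is brought to rest, so Bernoulli gives P_stag − P_static = ½ρv².
v = √(2ΔP/ρ) = √(2·113000/1000) = 15.0 m/s.

v ≈ 15.0 m/s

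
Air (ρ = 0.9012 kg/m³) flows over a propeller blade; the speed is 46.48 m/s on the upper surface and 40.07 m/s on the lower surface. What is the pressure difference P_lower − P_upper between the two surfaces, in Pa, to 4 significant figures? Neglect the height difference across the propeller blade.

ΔP ≈ 250.0 Pa

With negligible Δh, P + ½ρv² is constant, so P_low − P_up = ½ρ(v_up² − v_low²).
ΔP = ½·0.9012·(46.48² − 40.07²) = 250.0 Pa.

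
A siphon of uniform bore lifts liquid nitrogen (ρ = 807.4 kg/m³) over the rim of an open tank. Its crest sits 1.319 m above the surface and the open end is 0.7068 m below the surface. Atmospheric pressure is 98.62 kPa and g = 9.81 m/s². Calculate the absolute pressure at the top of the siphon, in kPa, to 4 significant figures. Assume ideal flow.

From the surface to the outlet (both open to atmosphere, surface at rest): v = √(2g·h_out) = √(2·9.81·0.7068) = 3.724 m/s.
With constant cross-section the crest speed equals v; applying Bernoulli from the surface up to the crest, P_top = P_atm − ½ρv² − ρg·h_top.
P_top = 98620 − ½·807.4·3.724² − 807.4·9.81·1.319 = 82570 Pa.

82.57 kPa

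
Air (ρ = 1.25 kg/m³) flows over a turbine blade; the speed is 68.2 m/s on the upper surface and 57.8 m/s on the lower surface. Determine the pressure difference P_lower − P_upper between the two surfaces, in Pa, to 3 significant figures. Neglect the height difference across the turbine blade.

Bernoulli (same height): P_lower − P_upper = ½ρ(v_upper² − v_lower²).
ΔP = ½·1.25·(68.2² − 57.8²) = 819 Pa.

ΔP = 819 Pa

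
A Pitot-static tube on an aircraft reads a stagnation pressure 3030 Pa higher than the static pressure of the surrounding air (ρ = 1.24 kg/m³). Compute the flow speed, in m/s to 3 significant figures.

69.9 m/s

The dynamic pressure equals the rise in static pressure at the stagnation point: ΔP = ½ρv².
v = √(2ΔP/ρ) = √(2·3030/1.24) = 69.9 m/s.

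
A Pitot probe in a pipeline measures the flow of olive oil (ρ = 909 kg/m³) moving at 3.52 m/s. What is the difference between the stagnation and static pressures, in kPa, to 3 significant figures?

At the stagnation point the flow is brought to rest, so Bernoulli gives P_stag − P_static = ½ρv².
ΔP = ½·909·3.52² = 5630 Pa.

ΔP ≈ 5.63 kPa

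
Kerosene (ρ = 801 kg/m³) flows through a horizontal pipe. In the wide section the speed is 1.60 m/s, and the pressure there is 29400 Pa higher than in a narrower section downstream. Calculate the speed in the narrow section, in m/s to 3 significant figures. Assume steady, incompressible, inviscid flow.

Along the level pipe P + ½ρv² is conserved, hence v₂² = v₁² + 2(P₁ − P₂)/ρ.
v₂ = √(1.60² + 2·29400/801) = √(2.56 + 73.4) = 8.72 m/s.

v₂ ≈ 8.72 m/s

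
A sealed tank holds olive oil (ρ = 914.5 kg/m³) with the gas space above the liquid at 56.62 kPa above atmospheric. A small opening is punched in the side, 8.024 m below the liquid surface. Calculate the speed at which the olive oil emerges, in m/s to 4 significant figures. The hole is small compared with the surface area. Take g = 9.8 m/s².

v = 16.77 m/s

Take point 1 at the surface (v₁ ≈ 0) and point 2 at the hole (at atmospheric pressure). Bernoulli: P₁ + ρg h = P_atm + ½ρv₂².
With P₁ − P_atm = 56620 Pa, v₂ = √(2gh + 2ΔP/ρ) = √(2·9.8·8.024 + 2·56620/914.5) = 16.77 m/s.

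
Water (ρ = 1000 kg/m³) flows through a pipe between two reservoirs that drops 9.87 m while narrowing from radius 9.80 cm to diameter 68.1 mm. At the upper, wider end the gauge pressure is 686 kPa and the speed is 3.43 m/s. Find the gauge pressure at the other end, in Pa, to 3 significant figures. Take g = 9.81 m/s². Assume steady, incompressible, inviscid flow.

P₂ = 385000 Pa

By continuity, v₂ = v₁·A₁/A₂ = 3.43·(302/36.4) = 28.4 m/s.
Applying Bernoulli between the two ends and solving for P₂: P₂ = P₁ + ½ρ(v₁² − v₂²) − ρgΔh.
P₂ = 686000 + ½·1000·(3.43² − 28.4²) − 1000·9.81·(−9.87) = 686000 + (-398000) − (-96800) = 385000 Pa.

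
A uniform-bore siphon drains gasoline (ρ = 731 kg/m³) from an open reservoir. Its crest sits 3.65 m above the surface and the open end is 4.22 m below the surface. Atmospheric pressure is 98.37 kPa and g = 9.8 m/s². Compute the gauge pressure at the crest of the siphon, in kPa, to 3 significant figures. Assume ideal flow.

From the surface to the outlet (both open to atmosphere, surface at rest): v = √(2g·h_out) = √(2·9.8·4.22) = 9.09 m/s.
The bore is uniform, so the speed at the crest is the same v. Bernoulli surface→crest: P_atm = P_top + ½ρv² + ρg·h_top.
P_top = 98370 − ½·731·9.09² − 731·9.8·3.65 = 42000 Pa. So P_gauge = P_top − P_atm = -56400 Pa.

P_gauge ≈ -56.4 kPa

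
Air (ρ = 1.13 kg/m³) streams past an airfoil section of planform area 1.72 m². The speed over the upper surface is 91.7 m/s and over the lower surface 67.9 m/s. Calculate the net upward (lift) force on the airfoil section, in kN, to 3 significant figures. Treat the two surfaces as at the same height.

From P + ½ρv² = const at equal height, P_low − P_up = ½ρ(v_up² − v_low²).
ΔP = ½·1.13·(91.7² − 67.9²) = 2150 Pa.
Lift = ΔP · A = 2150 × 1.72 = 3690 N.

F = 3.69 kN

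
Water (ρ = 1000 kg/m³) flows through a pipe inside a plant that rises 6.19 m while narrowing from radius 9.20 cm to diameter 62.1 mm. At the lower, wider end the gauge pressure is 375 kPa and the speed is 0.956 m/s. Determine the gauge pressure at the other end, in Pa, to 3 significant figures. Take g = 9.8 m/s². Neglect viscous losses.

280000 Pa

Continuity gives A₁v₁ = A₂v₂, so v₂ = (266 cm²)/(30.3 cm²) × 0.956 m/s = 8.39 m/s.
Applying Bernoulli between the two ends and solving for P₂: P₂ = P₁ + ½ρ(v₁² − v₂²) − ρgΔh.
P₂ = 375000 + ½·1000·(0.956² − 8.39²) − 1000·9.8·(+6.19) = 375000 + (-34800) − (60700) = 280000 Pa.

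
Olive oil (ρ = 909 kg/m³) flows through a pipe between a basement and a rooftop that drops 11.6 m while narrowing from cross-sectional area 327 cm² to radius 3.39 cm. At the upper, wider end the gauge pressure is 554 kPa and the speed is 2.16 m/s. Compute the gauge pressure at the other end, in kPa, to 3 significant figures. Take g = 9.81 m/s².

486 kPa

By continuity, v₂ = v₁·A₁/A₂ = 2.16·(327/36.1) = 19.6 m/s.
Energy conservation along the streamline gives P₂ = P₁ − ½ρ(v₂² − v₁²) − ρg(h₂ − h₁).
P₂ = 554000 + ½·909·(2.16² − 19.6²) − 909·9.81·(−11.6) = 554000 + (-172000) − (-103000) = 486000 Pa.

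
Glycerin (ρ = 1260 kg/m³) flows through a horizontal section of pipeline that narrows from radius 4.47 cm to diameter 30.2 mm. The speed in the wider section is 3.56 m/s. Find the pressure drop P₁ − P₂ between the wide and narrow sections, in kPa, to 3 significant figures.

Mass conservation (A₁v₁ = A₂v₂) gives v₂ = 3.56 × 62.8/7.16 = 31.2 m/s.
The pipe is horizontal, so Bernoulli reduces to P₁ + ½ρv₁² = P₂ + ½ρv₂².
P₁ − P₂ = ½·1260·(31.2² − 3.56²) = ½·1260·961 = 605000 Pa.

ΔP ≈ 605 kPa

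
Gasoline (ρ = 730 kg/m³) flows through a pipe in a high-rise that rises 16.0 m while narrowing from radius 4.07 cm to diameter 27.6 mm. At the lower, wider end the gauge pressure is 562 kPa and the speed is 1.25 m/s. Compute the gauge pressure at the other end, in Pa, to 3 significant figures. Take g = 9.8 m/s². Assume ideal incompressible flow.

405000 Pa

The volume flow rate is constant, so v₂ = (A₁/A₂)v₁ = (52.0/5.98)·1.25 = 10.9 m/s.
Applying Bernoulli between the two ends and solving for P₂: P₂ = P₁ + ½ρ(v₁² − v₂²) − ρgΔh.
P₂ = 562000 + ½·730·(1.25² − 10.9²) − 730·9.8·(+16.0) = 562000 + (-42600) − (114000) = 405000 Pa.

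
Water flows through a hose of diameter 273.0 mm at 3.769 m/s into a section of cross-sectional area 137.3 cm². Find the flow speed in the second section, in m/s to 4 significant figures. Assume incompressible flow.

v₂ = 16.07 m/s

Continuity gives A₁v₁ = A₂v₂, so v₂ = (585.3 cm²)/(137.3 cm²) × 3.769 m/s = 16.07 m/s.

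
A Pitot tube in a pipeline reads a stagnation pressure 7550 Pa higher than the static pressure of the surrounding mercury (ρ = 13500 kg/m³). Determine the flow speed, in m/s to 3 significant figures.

v ≈ 1.06 m/s

At the stagnation point the flow is brought to rest, so Bernoulli gives P_stag − P_static = ½ρv².
v = √(2ΔP/ρ) = √(2·7550/13500) = 1.06 m/s.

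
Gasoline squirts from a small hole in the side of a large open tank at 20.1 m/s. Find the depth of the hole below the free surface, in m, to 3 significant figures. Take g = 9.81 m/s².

Inverting v = √(2gh) gives h = v² / 2g.
h = 20.1²/(2·9.81) = 404/19.62 = 20.6 m.

h ≈ 20.6 m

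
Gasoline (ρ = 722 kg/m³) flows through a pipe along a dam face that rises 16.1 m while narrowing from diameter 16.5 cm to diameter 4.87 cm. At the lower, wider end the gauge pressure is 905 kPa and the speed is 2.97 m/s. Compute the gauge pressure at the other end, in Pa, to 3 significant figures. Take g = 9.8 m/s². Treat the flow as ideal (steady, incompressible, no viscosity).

375000 Pa

The volume flow rate is constant, so v₂ = (A₁/A₂)v₁ = (214/18.6)·2.97 = 34.1 m/s.
Energy conservation along the streamline gives P₂ = P₁ − ½ρ(v₂² − v₁²) − ρg(h₂ − h₁).
P₂ = 905000 + ½·722·(2.97² − 34.1²) − 722·9.8·(+16.1) = 905000 + (-416000) − (114000) = 375000 Pa.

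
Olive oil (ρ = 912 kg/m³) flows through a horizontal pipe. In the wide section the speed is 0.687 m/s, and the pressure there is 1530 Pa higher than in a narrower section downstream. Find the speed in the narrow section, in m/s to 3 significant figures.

v₂ = 1.96 m/s

Horizontal Bernoulli: P₁ + ½ρv₁² = P₂ + ½ρv₂², so v₂² = v₁² + 2(P₁ − P₂)/ρ.
v₂ = √(0.687² + 2·1530/912) = √(0.472 + 3.36) = 1.96 m/s.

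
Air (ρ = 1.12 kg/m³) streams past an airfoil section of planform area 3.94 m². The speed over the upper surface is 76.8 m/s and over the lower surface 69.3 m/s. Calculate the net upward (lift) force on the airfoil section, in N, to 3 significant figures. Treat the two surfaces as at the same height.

The faster flow above has the lower pressure; Bernoulli (same height) gives ΔP = ½ρ(v_up² − v_low²).
ΔP = ½·1.12·(76.8² − 69.3²) = 614 Pa.
Lift = ΔP · A = 614 × 3.94 = 2420 N.

F ≈ 2420 N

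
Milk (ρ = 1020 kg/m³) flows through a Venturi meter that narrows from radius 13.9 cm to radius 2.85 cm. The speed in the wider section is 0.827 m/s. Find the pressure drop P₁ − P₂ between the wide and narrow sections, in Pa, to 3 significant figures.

197000 Pa

By continuity, v₂ = v₁·A₁/A₂ = 0.827·(607/25.5) = 19.7 m/s.
The pipe is horizontal, so Bernoulli reduces to P₁ + ½ρv₁² = P₂ + ½ρv₂².
P₁ − P₂ = ½·1020·(19.7² − 0.827²) = ½·1020·386 = 197000 Pa.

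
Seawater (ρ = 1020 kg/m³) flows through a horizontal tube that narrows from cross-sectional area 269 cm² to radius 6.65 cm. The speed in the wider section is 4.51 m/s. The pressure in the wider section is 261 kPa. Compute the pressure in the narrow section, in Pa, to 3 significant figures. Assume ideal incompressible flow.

Continuity gives A₁v₁ = A₂v₂, so v₂ = (269 cm²)/(139 cm²) × 4.51 m/s = 8.73 m/s.
Bernoulli (h₁ = h₂): P₁ − P₂ = ½ρ(v₂² − v₁²).
P₂ = P₁ − ½ρ(v₂² − v₁²) = 261000 − ½·1020·(8.73² − 4.51²) = 261000 − 28500 = 232000 Pa.

P₂ = 232000 Pa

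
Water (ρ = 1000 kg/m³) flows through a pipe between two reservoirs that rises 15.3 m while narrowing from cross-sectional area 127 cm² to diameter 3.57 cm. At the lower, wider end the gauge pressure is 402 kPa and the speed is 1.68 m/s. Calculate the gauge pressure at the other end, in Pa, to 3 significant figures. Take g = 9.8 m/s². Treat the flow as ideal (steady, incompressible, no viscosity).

26300 Pa

By continuity, v₂ = v₁·A₁/A₂ = 1.68·(127/10.0) = 21.3 m/s.
Energy conservation along the streamline gives P₂ = P₁ − ½ρ(v₂² − v₁²) − ρg(h₂ − h₁).
P₂ = 402000 + ½·1000·(1.68² − 21.3²) − 1000·9.8·(+15.3) = 402000 + (-226000) − (150000) = 26300 Pa.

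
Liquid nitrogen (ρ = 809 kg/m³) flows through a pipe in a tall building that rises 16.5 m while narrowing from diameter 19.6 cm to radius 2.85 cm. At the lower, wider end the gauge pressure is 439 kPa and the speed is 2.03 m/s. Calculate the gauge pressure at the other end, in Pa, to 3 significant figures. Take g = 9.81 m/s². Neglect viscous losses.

P₂ ≈ 76700 Pa

Continuity gives A₁v₁ = A₂v₂, so v₂ = (302 cm²)/(25.5 cm²) × 2.03 m/s = 24.0 m/s.
Applying Bernoulli between the two ends and solving for P₂: P₂ = P₁ + ½ρ(v₁² − v₂²) − ρgΔh.
P₂ = 439000 + ½·809·(2.03² − 24.0²) − 809·9.81·(+16.5) = 439000 + (-231000) − (131000) = 76700 Pa.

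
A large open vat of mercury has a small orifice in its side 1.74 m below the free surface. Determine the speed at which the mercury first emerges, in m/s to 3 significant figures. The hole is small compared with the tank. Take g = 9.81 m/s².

v ≈ 5.84 m/s

Torricelli's result v = √(2gh) gives v = √(2·9.81·1.74) = 5.84 m/s.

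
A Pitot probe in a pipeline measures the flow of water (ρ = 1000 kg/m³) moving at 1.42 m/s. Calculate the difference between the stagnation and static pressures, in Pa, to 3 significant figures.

The dynamic pressure equals the rise in static pressure at the stagnation point: ΔP = ½ρv².
ΔP = ½·1000·1.42² = 1010 Pa.

ΔP ≈ 1010 Pa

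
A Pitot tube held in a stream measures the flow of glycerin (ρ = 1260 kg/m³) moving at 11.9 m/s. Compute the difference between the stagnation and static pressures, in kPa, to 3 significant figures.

Bernoulli between the free stream and the stagnation point: ½ρv² = P_stag − P_static.
ΔP = ½·1260·11.9² = 89200 Pa.

ΔP ≈ 89.2 kPa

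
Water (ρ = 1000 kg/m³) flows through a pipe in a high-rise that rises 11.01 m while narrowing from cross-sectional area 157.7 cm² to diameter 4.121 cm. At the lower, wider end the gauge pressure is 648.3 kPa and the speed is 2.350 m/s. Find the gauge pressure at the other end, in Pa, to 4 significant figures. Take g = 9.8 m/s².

The volume flow rate is constant, so v₂ = (A₁/A₂)v₁ = (157.7/13.34)·2.350 = 27.78 m/s.
Bernoulli: P₁ + ½ρv₁² + ρg h₁ = P₂ + ½ρv₂² + ρg h₂, so P₂ = P₁ + ½ρ(v₁² − v₂²) − ρg(h₂ − h₁).
P₂ = 648300 + ½·1000·(2.350² − 27.78²) − 1000·9.8·(+11.01) = 648300 + (-383200) − (107900) = 157200 Pa.

157200 Pa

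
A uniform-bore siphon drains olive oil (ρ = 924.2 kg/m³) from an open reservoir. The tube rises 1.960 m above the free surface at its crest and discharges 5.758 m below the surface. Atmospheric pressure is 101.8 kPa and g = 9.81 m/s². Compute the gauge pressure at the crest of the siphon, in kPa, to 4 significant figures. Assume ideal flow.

P_gauge ≈ -69.97 kPa

Bernoulli surface→outlet gives ½v² = g·h_out, so v = √(2·9.81·5.758) = 10.63 m/s.
Continuity keeps v the same throughout the tube; from surface to crest, P_atm + 0 = P_top + ½ρv² + ρg·h_top.
P_top = 101800 − ½·924.2·10.63² − 924.2·9.81·1.960 = 31830 Pa. So P_gauge = P_top − P_atm = -69970 Pa.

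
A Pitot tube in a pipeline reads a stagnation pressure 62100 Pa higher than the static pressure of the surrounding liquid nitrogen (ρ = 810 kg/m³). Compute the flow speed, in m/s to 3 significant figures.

Bernoulli between the free stream and the stagnation point: ½ρv² = P_stag − P_static.
v = √(2ΔP/ρ) = √(2·62100/810) = 12.4 m/s.

v ≈ 12.4 m/s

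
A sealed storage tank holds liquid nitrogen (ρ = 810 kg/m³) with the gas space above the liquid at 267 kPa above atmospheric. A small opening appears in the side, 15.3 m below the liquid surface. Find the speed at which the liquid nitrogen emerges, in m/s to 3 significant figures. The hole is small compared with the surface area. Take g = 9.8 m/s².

Take point 1 at the surface (v₁ ≈ 0) and point 2 at the hole (at atmospheric pressure). Bernoulli: P₁ + ρg h = P_atm + ½ρv₂².
With P₁ − P_atm = 267000 Pa, v₂ = √(2gh + 2ΔP/ρ) = √(2·9.8·15.3 + 2·267000/810) = 31.0 m/s.

v ≈ 31.0 m/s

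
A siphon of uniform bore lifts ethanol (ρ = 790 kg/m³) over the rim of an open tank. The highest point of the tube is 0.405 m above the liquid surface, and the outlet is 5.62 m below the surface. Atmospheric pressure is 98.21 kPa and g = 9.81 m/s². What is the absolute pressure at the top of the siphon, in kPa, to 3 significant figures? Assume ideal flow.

P_top = 51.5 kPa

Bernoulli surface→outlet gives ½v² = g·h_out, so v = √(2·9.81·5.62) = 10.5 m/s.
Continuity keeps v the same throughout the tube; from surface to crest, P_atm + 0 = P_top + ½ρv² + ρg·h_top.
P_top = 98210 − ½·790·10.5² − 790·9.81·0.405 = 51500 Pa.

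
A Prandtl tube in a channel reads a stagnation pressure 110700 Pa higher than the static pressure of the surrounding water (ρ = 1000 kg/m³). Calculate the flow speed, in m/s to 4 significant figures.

At the stagnation point the flow is brought to rest, so Bernoulli gives P_stag − P_static = ½ρv².
v = √(2ΔP/ρ) = √(2·110700/1000) = 14.88 m/s.

14.88 m/s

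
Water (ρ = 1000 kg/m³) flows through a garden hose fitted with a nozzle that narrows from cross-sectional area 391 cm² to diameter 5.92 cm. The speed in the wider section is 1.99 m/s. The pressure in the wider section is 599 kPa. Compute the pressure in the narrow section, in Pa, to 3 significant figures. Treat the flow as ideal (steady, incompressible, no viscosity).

By continuity, v₂ = v₁·A₁/A₂ = 1.99·(391/27.5) = 28.3 m/s.
Bernoulli (h₁ = h₂): P₁ − P₂ = ½ρ(v₂² − v₁²).
P₂ = P₁ − ½ρ(v₂² − v₁²) = 599000 − ½·1000·(28.3² − 1.99²) = 599000 − 398000 = 201000 Pa.

201000 Pa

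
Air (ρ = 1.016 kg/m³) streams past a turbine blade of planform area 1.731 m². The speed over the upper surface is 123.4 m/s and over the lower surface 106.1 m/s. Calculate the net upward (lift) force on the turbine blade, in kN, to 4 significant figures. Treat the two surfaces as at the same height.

The faster flow above has the lower pressure; Bernoulli (same height) gives ΔP = ½ρ(v_up² − v_low²).
ΔP = ½·1.016·(123.4² − 106.1²) = 2017 Pa.
Lift = ΔP · A = 2017 × 1.731 = 3491 N.

3.491 kN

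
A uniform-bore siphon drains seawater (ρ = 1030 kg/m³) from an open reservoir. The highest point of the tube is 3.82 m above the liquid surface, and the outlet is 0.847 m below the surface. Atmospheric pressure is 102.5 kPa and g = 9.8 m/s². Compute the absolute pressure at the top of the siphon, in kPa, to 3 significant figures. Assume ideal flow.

The outlet speed comes from Torricelli: v = √(2g·0.847) = 4.07 m/s.
The bore is uniform, so the speed at the crest is the same v. Bernoulli surface→crest: P_atm = P_top + ½ρv² + ρg·h_top.
P_top = 102500 − ½·1030·4.07² − 1030·9.8·3.82 = 55400 Pa.

P_top ≈ 55.4 kPa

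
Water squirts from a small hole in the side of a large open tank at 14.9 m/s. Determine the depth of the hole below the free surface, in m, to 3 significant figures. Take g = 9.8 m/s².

11.3 m

For a small hole in a large open tank, ½v² = gh, giving h = v²/(2g).
h = 14.9²/(2·9.8) = 222/19.60 = 11.3 m.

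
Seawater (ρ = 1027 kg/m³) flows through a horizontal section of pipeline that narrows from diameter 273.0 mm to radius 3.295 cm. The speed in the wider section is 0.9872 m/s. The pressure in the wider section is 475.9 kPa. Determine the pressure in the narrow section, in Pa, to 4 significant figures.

Mass conservation (A₁v₁ = A₂v₂) gives v₂ = 0.9872 × 585.3/34.11 = 16.94 m/s.
Along the horizontal streamline, P + ½ρv² is constant.
P₂ = P₁ − ½ρ(v₂² − v₁²) = 475900 − ½·1027·(16.94² − 0.9872²) = 475900 − 146900 = 329000 Pa.

P₂ = 329000 Pa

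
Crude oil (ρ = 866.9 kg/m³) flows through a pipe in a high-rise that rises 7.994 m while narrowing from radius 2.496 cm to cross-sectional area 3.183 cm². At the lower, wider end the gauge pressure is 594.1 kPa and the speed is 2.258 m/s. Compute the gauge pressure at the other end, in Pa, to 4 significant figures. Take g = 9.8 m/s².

Continuity gives A₁v₁ = A₂v₂, so v₂ = (19.57 cm²)/(3.183 cm²) × 2.258 m/s = 13.88 m/s.
Energy conservation along the streamline gives P₂ = P₁ − ½ρ(v₂² − v₁²) − ρg(h₂ − h₁).
P₂ = 594100 + ½·866.9·(2.258² − 13.88²) − 866.9·9.8·(+7.994) = 594100 + (-81350) − (67910) = 444800 Pa.

P₂ ≈ 444800 Pa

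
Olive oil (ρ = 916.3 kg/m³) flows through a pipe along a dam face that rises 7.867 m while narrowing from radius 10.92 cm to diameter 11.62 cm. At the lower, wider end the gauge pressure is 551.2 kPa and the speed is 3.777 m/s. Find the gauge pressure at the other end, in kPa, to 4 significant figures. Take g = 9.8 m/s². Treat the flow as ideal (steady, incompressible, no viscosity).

By continuity, v₂ = v₁·A₁/A₂ = 3.777·(374.6/106.0) = 13.34 m/s.
Applying Bernoulli between the two ends and solving for P₂: P₂ = P₁ + ½ρ(v₁² − v₂²) − ρgΔh.
P₂ = 551200 + ½·916.3·(3.777² − 13.34²) − 916.3·9.8·(+7.867) = 551200 + (-75030) − (70640) = 405500 Pa.

405.5 kPa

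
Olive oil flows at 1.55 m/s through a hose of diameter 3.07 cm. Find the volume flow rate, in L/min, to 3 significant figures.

Q = A·v = 0.000740 m² × 1.55 m/s = 0.00115 m³/s.
Converting: 0.00115 m³/s × 60000 = 68.8 L/min.

Q ≈ 68.8 L/min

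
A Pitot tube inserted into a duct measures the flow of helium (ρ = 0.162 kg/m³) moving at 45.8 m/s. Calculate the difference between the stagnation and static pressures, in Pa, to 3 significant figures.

170 Pa

Bernoulli between the free stream and the stagnation point: ½ρv² = P_stag − P_static.
ΔP = ½·0.162·45.8² = 170 Pa.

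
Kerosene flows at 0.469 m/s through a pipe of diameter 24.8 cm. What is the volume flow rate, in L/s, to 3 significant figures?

22.7 L/s

Q = A·v = 0.0483 m² × 0.469 m/s = 0.0227 m³/s.
Converting: 0.0227 m³/s × 1000 = 22.7 L/s.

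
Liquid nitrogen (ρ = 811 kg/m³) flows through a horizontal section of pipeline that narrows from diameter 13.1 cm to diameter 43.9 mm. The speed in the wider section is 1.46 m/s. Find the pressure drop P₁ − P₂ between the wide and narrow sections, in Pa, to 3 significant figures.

Continuity gives A₁v₁ = A₂v₂, so v₂ = (135 cm²)/(15.1 cm²) × 1.46 m/s = 13.0 m/s.
With no height change, Bernoulli's equation is P₁ + ½ρv₁² = P₂ + ½ρv₂².
P₁ − P₂ = ½·811·(13.0² − 1.46²) = ½·811·167 = 67700 Pa.

ΔP ≈ 67700 Pa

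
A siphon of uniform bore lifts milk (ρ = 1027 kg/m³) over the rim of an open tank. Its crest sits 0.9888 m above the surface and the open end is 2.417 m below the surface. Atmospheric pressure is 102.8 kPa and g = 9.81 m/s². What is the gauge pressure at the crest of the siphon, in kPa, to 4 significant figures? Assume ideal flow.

P_gauge ≈ -34.31 kPa

The outlet speed comes from Torricelli: v = √(2g·2.417) = 6.886 m/s.
With constant cross-section the crest speed equals v; applying Bernoulli from the surface up to the crest, P_top = P_atm − ½ρv² − ρg·h_top.
P_top = 102800 − ½·1027·6.886² − 1027·9.81·0.9888 = 68490 Pa. So P_gauge = P_top − P_atm = -34310 Pa.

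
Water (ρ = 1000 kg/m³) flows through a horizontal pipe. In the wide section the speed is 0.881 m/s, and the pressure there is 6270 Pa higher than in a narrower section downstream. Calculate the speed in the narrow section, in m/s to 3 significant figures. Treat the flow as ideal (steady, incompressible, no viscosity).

3.65 m/s

Horizontal Bernoulli: P₁ + ½ρv₁² = P₂ + ½ρv₂², so v₂² = v₁² + 2(P₁ − P₂)/ρ.
v₂ = √(0.881² + 2·6270/1000) = √(0.776 + 12.5) = 3.65 m/s.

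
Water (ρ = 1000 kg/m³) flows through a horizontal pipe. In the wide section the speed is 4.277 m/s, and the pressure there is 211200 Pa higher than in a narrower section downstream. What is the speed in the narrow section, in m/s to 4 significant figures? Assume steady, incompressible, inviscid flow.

v₂ ≈ 20.99 m/s

With h₁ = h₂, rearranging Bernoulli gives v₂ = √(v₁² + 2ΔP/ρ).
v₂ = √(4.277² + 2·211200/1000) = √(18.29 + 422.4) = 20.99 m/s.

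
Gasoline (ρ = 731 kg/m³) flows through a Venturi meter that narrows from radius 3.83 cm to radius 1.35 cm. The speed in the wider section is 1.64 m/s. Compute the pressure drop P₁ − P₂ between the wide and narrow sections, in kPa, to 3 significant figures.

ΔP = 62.7 kPa

By continuity, v₂ = v₁·A₁/A₂ = 1.64·(46.1/5.73) = 13.2 m/s.
Along the horizontal streamline, P + ½ρv² is constant.
P₁ − P₂ = ½·731·(13.2² − 1.64²) = ½·731·172 = 62700 Pa.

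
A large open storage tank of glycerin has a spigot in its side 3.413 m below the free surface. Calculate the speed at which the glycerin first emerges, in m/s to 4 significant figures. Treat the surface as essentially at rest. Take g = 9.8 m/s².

v ≈ 8.179 m/s

Torricelli's result v = √(2gh) gives v = √(2·9.8·3.413) = 8.179 m/s.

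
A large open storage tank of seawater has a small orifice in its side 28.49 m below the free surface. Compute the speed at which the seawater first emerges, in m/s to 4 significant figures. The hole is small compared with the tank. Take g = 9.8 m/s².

The surface is effectively still and both ends are open, so ½v² = gh and v = √(2·9.8·28.49) = 23.63 m/s.

v ≈ 23.63 m/s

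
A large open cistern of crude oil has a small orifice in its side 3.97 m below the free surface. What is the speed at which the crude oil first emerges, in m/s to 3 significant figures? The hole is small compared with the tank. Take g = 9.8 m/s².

8.82 m/s

The surface is effectively still and both ends are open, so ½v² = gh and v = √(2·9.8·3.97) = 8.82 m/s.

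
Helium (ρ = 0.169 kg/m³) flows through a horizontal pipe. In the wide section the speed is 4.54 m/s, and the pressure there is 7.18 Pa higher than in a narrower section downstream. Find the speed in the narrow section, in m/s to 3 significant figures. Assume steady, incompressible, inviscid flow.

v₂ ≈ 10.3 m/s

Along the level pipe P + ½ρv² is conserved, hence v₂² = v₁² + 2(P₁ − P₂)/ρ.
v₂ = √(4.54² + 2·7.18/0.169) = √(20.6 + 85.0) = 10.3 m/s.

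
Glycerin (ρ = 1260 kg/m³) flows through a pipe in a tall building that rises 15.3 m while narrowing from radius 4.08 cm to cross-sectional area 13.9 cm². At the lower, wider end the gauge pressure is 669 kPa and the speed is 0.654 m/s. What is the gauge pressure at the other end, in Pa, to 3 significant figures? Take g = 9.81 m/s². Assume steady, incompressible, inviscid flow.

Continuity gives A₁v₁ = A₂v₂, so v₂ = (52.3 cm²)/(13.9 cm²) × 0.654 m/s = 2.46 m/s.
Applying Bernoulli between the two ends and solving for P₂: P₂ = P₁ + ½ρ(v₁² − v₂²) − ρgΔh.
P₂ = 669000 + ½·1260·(0.654² − 2.46²) − 1260·9.81·(+15.3) = 669000 + (-3540) − (189000) = 476000 Pa.

P₂ ≈ 476000 Pa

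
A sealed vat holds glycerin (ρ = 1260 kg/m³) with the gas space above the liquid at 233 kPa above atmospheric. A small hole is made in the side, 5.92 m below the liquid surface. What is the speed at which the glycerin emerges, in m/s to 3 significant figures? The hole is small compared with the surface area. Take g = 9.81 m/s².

Take point 1 at the surface (v₁ ≈ 0) and point 2 at the hole (at atmospheric pressure). Bernoulli: P₁ + ρg h = P_atm + ½ρv₂².
With P₁ − P_atm = 233000 Pa, v₂ = √(2gh + 2ΔP/ρ) = √(2·9.81·5.92 + 2·233000/1260) = 22.0 m/s.

v ≈ 22.0 m/s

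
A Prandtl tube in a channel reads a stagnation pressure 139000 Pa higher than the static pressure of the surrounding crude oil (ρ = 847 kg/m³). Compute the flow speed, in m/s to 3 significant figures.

At the stagnation point the flow is brought to rest, so Bernoulli gives P_stag − P_static = ½ρv².
v = √(2ΔP/ρ) = √(2·139000/847) = 18.1 m/s.

v = 18.1 m/s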